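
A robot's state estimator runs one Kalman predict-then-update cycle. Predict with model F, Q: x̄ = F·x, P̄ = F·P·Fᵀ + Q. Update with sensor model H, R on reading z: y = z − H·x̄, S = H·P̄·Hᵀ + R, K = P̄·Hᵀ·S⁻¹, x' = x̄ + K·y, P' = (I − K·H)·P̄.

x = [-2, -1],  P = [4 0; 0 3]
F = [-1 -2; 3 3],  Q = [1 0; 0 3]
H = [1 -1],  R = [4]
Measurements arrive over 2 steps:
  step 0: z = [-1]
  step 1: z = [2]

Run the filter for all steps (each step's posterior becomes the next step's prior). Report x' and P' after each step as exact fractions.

step 0: x' = [-10/21, 1/7], P' = [290/147 34/49; 34/49 162/49]
step 1: x' = [10265/22046, -33351/22046], P' = [36335/22046 6363/22046; 6363/22046 62223/22046]

step 0: x̄ = F·x = [4, -9]
step 0: P̄ = F·P·Fᵀ + Q = [17 -30; -30 66]
step 0: y = z − H·x̄ = [-14]
step 0: S = H·P̄·Hᵀ + R = [147]
step 0: K = P̄·Hᵀ·S⁻¹ = [47/147; -32/49]
step 0: x' = x̄ + K·y = [-10/21, 1/7]
step 0: P' = (I − K·H)·P̄ = [290/147 34/49; 34/49 162/49]
step 1: x̄ = F·x = [4/21, -1]
step 1: P̄ = F·P·Fᵀ + Q = [2789/147 -32; -32 63]
step 1: y = z − H·x̄ = [17/21]
step 1: S = H·P̄·Hᵀ + R = [22046/147]
step 1: K = P̄·Hᵀ·S⁻¹ = [7493/22046; -13965/22046]
step 1: x' = x̄ + K·y = [10265/22046, -33351/22046]
step 1: P' = (I − K·H)·P̄ = [36335/22046 6363/22046; 6363/22046 62223/22046]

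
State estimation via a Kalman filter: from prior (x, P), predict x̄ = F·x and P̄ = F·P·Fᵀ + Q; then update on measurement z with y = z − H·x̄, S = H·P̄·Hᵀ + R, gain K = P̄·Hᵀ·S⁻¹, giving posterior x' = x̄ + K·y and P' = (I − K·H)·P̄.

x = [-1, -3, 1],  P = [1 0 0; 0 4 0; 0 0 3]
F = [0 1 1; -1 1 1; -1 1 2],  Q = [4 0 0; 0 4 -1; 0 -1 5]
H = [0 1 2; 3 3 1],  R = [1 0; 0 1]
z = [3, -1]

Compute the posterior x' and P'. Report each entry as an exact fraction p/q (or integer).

x̄ = F·x = [-2, -1, 0]
P̄ = F·P·Fᵀ + Q = [11 7 10; 7 12 10; 10 10 22]
y = z − H·x̄ = [4, 8]
S = H·P̄·Hᵀ + R = [141 231; 231 476]
K = P̄·Hᵀ·S⁻¹ = [-92/655 929/4585; -7/393 137/917; 322/655 -304/4585]
x' = x̄ + K·y = [-4314/4585, 341/2751, 6584/4585]
P' = (I − K·H)·P̄ = [8367/4585 -1908/917 4448/4585; -1908/917 7043/2751 -1182/917; 4448/4585 -1182/917 4082/4585]

x' = [-4314/4585, 341/2751, 6584/4585]
P' = [8367/4585 -1908/917 4448/4585; -1908/917 7043/2751 -1182/917; 4448/4585 -1182/917 4082/4585]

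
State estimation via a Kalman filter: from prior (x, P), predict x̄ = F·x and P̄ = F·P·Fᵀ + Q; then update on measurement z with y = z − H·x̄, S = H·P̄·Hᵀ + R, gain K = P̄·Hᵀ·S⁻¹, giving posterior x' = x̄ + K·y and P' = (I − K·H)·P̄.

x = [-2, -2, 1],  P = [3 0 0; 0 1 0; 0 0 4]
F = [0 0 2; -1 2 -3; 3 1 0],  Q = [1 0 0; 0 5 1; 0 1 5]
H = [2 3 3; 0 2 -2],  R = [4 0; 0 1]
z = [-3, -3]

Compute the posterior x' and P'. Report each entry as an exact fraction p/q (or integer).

x̄ = F·x = [2, -5, -8]
P̄ = F·P·Fᵀ + Q = [17 -24 0; -24 48 -6; 0 -6 33]
y = z − H·x̄ = [32, -9]
S = H·P̄·Hᵀ + R = [405 -6; -6 373]
K = P̄·Hᵀ·S⁻¹ = [-14462/151029 -6556/50343; 9914/50343 4912/16781; 3305/16781 -3456/16781]
x' = x̄ + K·y = [16286/151029, -67091/50343, 2616/16781]
P' = (I − K·H)·P̄ = [1073873/151029 -124172/50343 -40298/16781; -124172/50343 17228/16781 14772/16781; -40298/16781 14772/16781 16500/16781]

x' = [16286/151029, -67091/50343, 2616/16781]
P' = [1073873/151029 -124172/50343 -40298/16781; -124172/50343 17228/16781 14772/16781; -40298/16781 14772/16781 16500/16781]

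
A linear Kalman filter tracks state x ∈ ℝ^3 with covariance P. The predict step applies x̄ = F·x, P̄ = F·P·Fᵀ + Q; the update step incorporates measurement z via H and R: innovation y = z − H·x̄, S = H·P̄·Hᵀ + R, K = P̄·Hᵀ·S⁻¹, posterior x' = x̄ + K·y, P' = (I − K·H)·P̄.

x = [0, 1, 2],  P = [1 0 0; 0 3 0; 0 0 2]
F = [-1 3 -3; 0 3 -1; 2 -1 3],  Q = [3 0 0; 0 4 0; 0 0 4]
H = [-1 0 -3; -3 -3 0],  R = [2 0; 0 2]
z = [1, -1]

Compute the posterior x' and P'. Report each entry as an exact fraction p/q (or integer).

x' = [-13468/20199, 6761/6733, -886/20199]
P' = [55613/20199 -17753/6733 -19687/20199; -17753/6733 18462/6733 6298/6733; -19687/20199 6298/6733 11360/20199]

x̄ = F·x = [-3, 1, 5]
P̄ = F·P·Fᵀ + Q = [49 33 -29; 33 33 -15; -29 -15 29]
y = z − H·x̄ = [13, -7]
S = H·P̄·Hᵀ + R = [138 -150; -150 1334]
K = P̄·Hᵀ·S⁻¹ = [1724/20199 -1177/6733; -1141/13466 -2127/13466; -14393/40398 793/13466]
x' = x̄ + K·y = [-13468/20199, 6761/6733, -886/20199]
P' = (I − K·H)·P̄ = [55613/20199 -17753/6733 -19687/20199; -17753/6733 18462/6733 6298/6733; -19687/20199 6298/6733 11360/20199]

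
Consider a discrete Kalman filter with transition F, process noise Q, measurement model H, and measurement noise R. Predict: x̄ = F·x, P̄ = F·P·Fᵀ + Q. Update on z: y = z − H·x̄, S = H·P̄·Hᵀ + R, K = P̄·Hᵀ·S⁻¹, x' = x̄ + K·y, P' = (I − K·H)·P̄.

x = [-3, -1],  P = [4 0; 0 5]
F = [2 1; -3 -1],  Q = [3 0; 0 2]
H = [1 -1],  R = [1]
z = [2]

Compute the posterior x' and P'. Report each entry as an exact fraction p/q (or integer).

x' = [125/126, -6/7]
P' = [215/126 9/7; 9/7 13/7]

x̄ = F·x = [-7, 10]
P̄ = F·P·Fᵀ + Q = [24 -29; -29 43]
y = z − H·x̄ = [19]
S = H·P̄·Hᵀ + R = [126]
K = P̄·Hᵀ·S⁻¹ = [53/126; -4/7]
x' = x̄ + K·y = [125/126, -6/7]
P' = (I − K·H)·P̄ = [215/126 9/7; 9/7 13/7]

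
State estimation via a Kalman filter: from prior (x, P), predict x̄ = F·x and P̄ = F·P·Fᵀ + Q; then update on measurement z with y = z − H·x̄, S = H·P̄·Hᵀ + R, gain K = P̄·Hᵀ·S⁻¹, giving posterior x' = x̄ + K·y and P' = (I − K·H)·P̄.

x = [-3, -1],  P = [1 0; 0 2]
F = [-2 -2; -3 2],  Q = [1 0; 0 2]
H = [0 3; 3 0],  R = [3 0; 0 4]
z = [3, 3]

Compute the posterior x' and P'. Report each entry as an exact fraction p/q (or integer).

x̄ = F·x = [8, 7]
P̄ = F·P·Fᵀ + Q = [13 -2; -2 19]
y = z − H·x̄ = [-18, -21]
S = H·P̄·Hᵀ + R = [174 -18; -18 121]
K = P̄·Hᵀ·S⁻¹ = [-4/3455 1113/3455; 2263/6910 -3/3455]
x' = x̄ + K·y = [4339/3455, 3881/3455]
P' = (I − K·H)·P̄ = [1484/3455 -4/3455; -4/3455 2263/6910]

x' = [4339/3455, 3881/3455]
P' = [1484/3455 -4/3455; -4/3455 2263/6910]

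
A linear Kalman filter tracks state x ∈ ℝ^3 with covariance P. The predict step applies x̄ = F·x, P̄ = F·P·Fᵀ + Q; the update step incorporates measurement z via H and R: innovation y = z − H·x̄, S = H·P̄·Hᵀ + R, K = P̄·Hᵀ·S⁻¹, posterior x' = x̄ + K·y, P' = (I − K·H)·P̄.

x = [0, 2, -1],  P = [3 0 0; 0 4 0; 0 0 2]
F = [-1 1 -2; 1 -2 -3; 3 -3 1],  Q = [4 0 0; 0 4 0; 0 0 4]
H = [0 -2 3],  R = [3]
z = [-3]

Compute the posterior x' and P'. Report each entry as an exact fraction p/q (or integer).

x' = [39/29, -30/29, -50/29]
P' = [2887/464 387/464 181/464; 387/464 19023/464 12681/464; 181/464 12681/464 8607/464]

x̄ = F·x = [4, -1, -7]
P̄ = F·P·Fᵀ + Q = [19 1 -25; 1 41 27; -25 27 69]
y = z − H·x̄ = [16]
S = H·P̄·Hᵀ + R = [464]
K = P̄·Hᵀ·S⁻¹ = [-77/464; -1/464; 153/464]
x' = x̄ + K·y = [39/29, -30/29, -50/29]
P' = (I − K·H)·P̄ = [2887/464 387/464 181/464; 387/464 19023/464 12681/464; 181/464 12681/464 8607/464]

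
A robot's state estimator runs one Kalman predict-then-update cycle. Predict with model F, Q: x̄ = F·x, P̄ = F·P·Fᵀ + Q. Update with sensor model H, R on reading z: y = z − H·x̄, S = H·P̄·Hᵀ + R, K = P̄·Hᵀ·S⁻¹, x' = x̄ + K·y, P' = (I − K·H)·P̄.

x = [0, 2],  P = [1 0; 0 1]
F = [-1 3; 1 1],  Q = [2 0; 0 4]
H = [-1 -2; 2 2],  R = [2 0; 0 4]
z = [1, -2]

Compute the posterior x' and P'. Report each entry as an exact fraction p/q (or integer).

x' = [22/79, -59/79]
P' = [216/79 -134/79; -134/79 108/79]

x̄ = F·x = [6, 2]
P̄ = F·P·Fᵀ + Q = [12 2; 2 6]
y = z − H·x̄ = [11, -18]
S = H·P̄·Hᵀ + R = [46 -60; -60 92]
K = P̄·Hᵀ·S⁻¹ = [26/79 41/79; -41/79 -13/79]
x' = x̄ + K·y = [22/79, -59/79]
P' = (I − K·H)·P̄ = [216/79 -134/79; -134/79 108/79]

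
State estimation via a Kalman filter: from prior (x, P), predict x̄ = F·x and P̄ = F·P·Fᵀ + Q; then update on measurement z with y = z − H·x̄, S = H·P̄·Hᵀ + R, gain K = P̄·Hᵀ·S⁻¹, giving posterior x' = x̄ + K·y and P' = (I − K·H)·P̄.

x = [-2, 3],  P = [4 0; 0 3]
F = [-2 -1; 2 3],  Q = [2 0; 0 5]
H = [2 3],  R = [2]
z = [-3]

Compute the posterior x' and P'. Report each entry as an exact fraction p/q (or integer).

x' = [439/109, -395/109]
P' = [3489/218 -1174/109; -1174/109 814/109]

x̄ = F·x = [1, 5]
P̄ = F·P·Fᵀ + Q = [21 -25; -25 48]
y = z − H·x̄ = [-20]
S = H·P̄·Hᵀ + R = [218]
K = P̄·Hᵀ·S⁻¹ = [-33/218; 47/109]
x' = x̄ + K·y = [439/109, -395/109]
P' = (I − K·H)·P̄ = [3489/218 -1174/109; -1174/109 814/109]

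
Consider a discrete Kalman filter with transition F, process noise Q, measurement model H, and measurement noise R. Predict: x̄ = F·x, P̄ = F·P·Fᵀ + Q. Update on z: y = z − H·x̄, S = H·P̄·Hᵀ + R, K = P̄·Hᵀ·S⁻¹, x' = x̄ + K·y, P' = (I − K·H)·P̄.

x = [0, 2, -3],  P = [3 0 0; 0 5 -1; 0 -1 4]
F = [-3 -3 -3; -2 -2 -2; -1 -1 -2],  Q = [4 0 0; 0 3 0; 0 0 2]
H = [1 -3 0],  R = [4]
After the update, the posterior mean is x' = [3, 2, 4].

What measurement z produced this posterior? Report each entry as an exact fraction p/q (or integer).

z = [-3]

x̄ = F·x = [3, 2, 4]
P̄ = F·P·Fᵀ + Q = [94 60 39; 60 43 26; 39 26 22]
S = H·P̄·Hᵀ + R = [125]
K = P̄·Hᵀ·S⁻¹ = [-86/125; -69/125; -39/125]
x' − x̄ = [0, 0, 0] = K·y
y = (KᵀK)⁻¹·Kᵀ·(x' − x̄) = [0]
z = y + H·x̄ = [0] + [-3] = [-3]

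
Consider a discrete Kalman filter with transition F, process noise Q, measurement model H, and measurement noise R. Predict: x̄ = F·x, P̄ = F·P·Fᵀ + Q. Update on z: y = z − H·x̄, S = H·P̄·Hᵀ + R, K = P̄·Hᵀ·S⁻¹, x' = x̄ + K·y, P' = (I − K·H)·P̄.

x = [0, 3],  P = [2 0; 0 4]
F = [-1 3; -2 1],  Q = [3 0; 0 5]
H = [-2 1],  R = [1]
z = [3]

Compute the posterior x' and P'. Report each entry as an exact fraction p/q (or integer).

x' = [-63/59, 42/59]
P' = [241/59 449/59; 449/59 1781/118]

x̄ = F·x = [9, 3]
P̄ = F·P·Fᵀ + Q = [41 16; 16 17]
y = z − H·x̄ = [18]
S = H·P̄·Hᵀ + R = [118]
K = P̄·Hᵀ·S⁻¹ = [-33/59; -15/118]
x' = x̄ + K·y = [-63/59, 42/59]
P' = (I − K·H)·P̄ = [241/59 449/59; 449/59 1781/118]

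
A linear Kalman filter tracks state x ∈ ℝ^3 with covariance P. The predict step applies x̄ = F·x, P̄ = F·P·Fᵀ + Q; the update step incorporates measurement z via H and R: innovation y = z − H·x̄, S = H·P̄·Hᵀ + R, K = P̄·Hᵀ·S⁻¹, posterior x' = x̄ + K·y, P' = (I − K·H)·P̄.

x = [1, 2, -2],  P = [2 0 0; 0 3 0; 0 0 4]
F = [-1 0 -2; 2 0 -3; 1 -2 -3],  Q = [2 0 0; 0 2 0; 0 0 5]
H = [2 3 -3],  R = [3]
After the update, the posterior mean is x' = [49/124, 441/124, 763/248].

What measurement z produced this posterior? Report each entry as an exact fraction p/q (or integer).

z = [2]

x̄ = F·x = [3, 8, 3]
P̄ = F·P·Fᵀ + Q = [20 20 22; 20 46 40; 22 40 55]
S = H·P̄·Hᵀ + R = [248]
K = P̄·Hᵀ·S⁻¹ = [17/124; 29/124; -1/248]
x' − x̄ = [-323/124, -551/124, 19/248] = K·y
y = (KᵀK)⁻¹·Kᵀ·(x' − x̄) = [-19]
z = y + H·x̄ = [-19] + [21] = [2]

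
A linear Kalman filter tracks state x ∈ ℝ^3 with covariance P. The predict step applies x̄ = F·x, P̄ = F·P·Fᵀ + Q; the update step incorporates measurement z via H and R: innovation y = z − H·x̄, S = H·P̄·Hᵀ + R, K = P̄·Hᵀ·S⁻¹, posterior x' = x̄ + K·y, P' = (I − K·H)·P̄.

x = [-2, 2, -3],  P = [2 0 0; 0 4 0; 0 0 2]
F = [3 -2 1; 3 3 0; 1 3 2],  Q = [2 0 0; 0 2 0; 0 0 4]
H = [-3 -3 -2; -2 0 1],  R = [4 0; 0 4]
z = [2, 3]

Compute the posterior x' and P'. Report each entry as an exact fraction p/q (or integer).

x̄ = F·x = [-13, 0, -2]
P̄ = F·P·Fᵀ + Q = [38 -6 -14; -6 56 42; -14 42 50]
y = z − H·x̄ = [-41, -21]
S = H·P̄·Hᵀ + R = [1278 -48; -48 262]
K = P̄·Hᵀ·S⁻¹ = [-5534/83133 -9857/27711; -1631/9237 535/3079; -11116/83133 7571/27711]
x' = x̄ + K·y = [-232844/83133, 33166/9237, -187483/83133]
P' = (I − K·H)·P̄ = [121352/83133 -21880/9237 124420/83133; -21880/9237 16316/3079 -37340/9237; 124420/83133 -37340/9237 339692/83133]

x' = [-232844/83133, 33166/9237, -187483/83133]
P' = [121352/83133 -21880/9237 124420/83133; -21880/9237 16316/3079 -37340/9237; 124420/83133 -37340/9237 339692/83133]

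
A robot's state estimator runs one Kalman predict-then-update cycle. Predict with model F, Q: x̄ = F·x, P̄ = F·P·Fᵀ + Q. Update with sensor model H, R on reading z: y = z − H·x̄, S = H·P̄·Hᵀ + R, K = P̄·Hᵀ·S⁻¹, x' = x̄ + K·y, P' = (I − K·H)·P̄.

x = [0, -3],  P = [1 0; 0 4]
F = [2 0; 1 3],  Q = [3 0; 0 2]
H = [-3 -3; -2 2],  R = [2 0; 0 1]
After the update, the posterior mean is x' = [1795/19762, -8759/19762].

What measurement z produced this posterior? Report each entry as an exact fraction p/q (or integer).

z = [1, -1]

x̄ = F·x = [0, -9]
P̄ = F·P·Fᵀ + Q = [7 2; 2 39]
S = H·P̄·Hᵀ + R = [452 -192; -192 169]
K = P̄·Hᵀ·S⁻¹ = [-6483/39524 -2426/9881; -6579/39524 2458/9881]
x' − x̄ = [1795/19762, 169099/19762] = K·y
y = (KᵀK)⁻¹·Kᵀ·(x' − x̄) = [-26, 17]
z = y + H·x̄ = [-26, 17] + [27, -18] = [1, -1]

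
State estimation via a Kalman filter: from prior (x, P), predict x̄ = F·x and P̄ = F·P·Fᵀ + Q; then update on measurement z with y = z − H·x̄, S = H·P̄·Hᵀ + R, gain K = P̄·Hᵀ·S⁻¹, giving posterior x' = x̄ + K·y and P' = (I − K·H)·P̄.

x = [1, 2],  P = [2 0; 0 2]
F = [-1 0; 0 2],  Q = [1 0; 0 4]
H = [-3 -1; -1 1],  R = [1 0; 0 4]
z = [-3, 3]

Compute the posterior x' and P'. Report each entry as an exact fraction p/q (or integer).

x̄ = F·x = [-1, 4]
P̄ = F·P·Fᵀ + Q = [3 0; 0 12]
y = z − H·x̄ = [-2, -2]
S = H·P̄·Hᵀ + R = [40 -3; -3 19]
K = P̄·Hᵀ·S⁻¹ = [-180/751 -147/751; -192/751 444/751]
x' = x̄ + K·y = [-97/751, 2500/751]
P' = (I − K·H)·P̄ = [192/751 -396/751; -396/751 1380/751]

x' = [-97/751, 2500/751]
P' = [192/751 -396/751; -396/751 1380/751]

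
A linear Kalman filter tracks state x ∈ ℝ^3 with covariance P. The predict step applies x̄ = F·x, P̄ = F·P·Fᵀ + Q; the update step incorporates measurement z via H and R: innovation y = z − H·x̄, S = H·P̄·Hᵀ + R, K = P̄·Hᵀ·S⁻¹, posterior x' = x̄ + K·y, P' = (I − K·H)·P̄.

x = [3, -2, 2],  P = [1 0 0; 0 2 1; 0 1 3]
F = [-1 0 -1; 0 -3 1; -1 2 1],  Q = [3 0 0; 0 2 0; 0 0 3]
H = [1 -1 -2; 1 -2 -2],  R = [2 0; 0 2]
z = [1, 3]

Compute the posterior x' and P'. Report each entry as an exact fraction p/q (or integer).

x' = [-6055/1613, -294/1613, -4353/1613]
P' = [6566/1613 330/1613 2878/1613; 330/1613 5200/1613 -3724/1613; 2878/1613 -3724/1613 4543/1613]

x̄ = F·x = [-5, 8, -5]
P̄ = F·P·Fᵀ + Q = [7 0 -4; 0 17 -10; -4 -10 19]
y = z − H·x̄ = [4, 14]
S = H·P̄·Hᵀ + R = [78 73; 73 89]
K = P̄·Hᵀ·S⁻¹ = [240/1613 75/1613; 1289/1613 -1311/1613; -1242/1613 620/1613]
x' = x̄ + K·y = [-6055/1613, -294/1613, -4353/1613]
P' = (I − K·H)·P̄ = [6566/1613 330/1613 2878/1613; 330/1613 5200/1613 -3724/1613; 2878/1613 -3724/1613 4543/1613]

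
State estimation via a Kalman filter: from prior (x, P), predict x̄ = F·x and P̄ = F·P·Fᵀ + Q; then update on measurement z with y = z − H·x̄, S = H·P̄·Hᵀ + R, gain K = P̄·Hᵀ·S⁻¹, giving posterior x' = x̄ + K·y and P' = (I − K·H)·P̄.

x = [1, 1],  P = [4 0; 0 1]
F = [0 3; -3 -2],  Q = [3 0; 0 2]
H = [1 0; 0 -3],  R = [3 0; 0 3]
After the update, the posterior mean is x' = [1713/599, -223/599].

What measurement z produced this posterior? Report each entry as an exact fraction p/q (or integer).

x̄ = F·x = [3, -5]
P̄ = F·P·Fᵀ + Q = [12 -6; -6 42]
S = H·P̄·Hᵀ + R = [15 18; 18 381]
K = P̄·Hᵀ·S⁻¹ = [472/599 6/599; -2/599 -198/599]
x' − x̄ = [-84/599, 2772/599] = K·y
y = (KᵀK)⁻¹·Kᵀ·(x' − x̄) = [0, -14]
z = y + H·x̄ = [0, -14] + [3, 15] = [3, 1]

z = [3, 1]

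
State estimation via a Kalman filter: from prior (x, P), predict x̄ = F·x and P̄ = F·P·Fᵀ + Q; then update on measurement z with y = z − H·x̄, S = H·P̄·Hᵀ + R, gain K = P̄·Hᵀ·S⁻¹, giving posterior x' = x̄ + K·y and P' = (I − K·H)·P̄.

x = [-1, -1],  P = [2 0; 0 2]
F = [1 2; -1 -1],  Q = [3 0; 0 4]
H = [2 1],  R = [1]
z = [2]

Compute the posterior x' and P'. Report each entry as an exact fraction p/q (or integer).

x̄ = F·x = [-3, 2]
P̄ = F·P·Fᵀ + Q = [13 -6; -6 8]
y = z − H·x̄ = [6]
S = H·P̄·Hᵀ + R = [37]
K = P̄·Hᵀ·S⁻¹ = [20/37; -4/37]
x' = x̄ + K·y = [9/37, 50/37]
P' = (I − K·H)·P̄ = [81/37 -142/37; -142/37 280/37]

x' = [9/37, 50/37]
P' = [81/37 -142/37; -142/37 280/37]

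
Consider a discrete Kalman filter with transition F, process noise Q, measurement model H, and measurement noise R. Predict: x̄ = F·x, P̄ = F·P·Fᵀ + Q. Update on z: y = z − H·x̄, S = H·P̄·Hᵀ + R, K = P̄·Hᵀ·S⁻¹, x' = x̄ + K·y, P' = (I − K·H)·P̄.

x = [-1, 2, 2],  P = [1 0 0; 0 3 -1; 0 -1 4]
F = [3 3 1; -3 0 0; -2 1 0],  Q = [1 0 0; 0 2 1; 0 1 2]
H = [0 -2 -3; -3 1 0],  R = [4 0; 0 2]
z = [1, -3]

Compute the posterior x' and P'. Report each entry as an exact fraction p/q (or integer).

x̄ = F·x = [5, 3, 4]
P̄ = F·P·Fᵀ + Q = [35 -9 2; -9 11 7; 2 7 9]
y = z − H·x̄ = [19, 9]
S = H·P̄·Hᵀ + R = [213 -79; -79 382]
K = P̄·Hᵀ·S⁻¹ = [-4422/75125 -23334/75125; -13424/75125 4697/75125; -15583/75125 -3026/75125]
x' = x̄ + K·y = [81601/75125, 12592/75125, -22811/75125]
P' = (I − K·H)·P̄ = [22363/75125 20421/75125 -7718/75125; 20421/75125 70657/75125 -29206/75125; -7718/75125 -29206/75125 40248/75125]

x' = [81601/75125, 12592/75125, -22811/75125]
P' = [22363/75125 20421/75125 -7718/75125; 20421/75125 70657/75125 -29206/75125; -7718/75125 -29206/75125 40248/75125]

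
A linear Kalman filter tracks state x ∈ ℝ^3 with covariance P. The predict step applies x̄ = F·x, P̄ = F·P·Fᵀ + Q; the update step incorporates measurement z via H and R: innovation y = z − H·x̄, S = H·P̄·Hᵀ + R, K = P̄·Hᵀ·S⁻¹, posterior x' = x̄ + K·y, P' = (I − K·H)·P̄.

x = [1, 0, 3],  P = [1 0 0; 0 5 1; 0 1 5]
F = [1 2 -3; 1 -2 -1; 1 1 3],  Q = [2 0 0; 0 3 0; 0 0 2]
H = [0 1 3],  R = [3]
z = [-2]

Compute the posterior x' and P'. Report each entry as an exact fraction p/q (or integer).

x̄ = F·x = [-8, -2, 10]
P̄ = F·P·Fᵀ + Q = [56 0 -31; 0 33 -31; -31 -31 59]
y = z − H·x̄ = [-30]
S = H·P̄·Hᵀ + R = [381]
K = P̄·Hᵀ·S⁻¹ = [-31/127; -20/127; 146/381]
x' = x̄ + K·y = [-86/127, 346/127, -190/127]
P' = (I − K·H)·P̄ = [4229/127 -1860/127 589/127; -1860/127 2991/127 -1017/127; 589/127 -1017/127 1163/381]

x' = [-86/127, 346/127, -190/127]
P' = [4229/127 -1860/127 589/127; -1860/127 2991/127 -1017/127; 589/127 -1017/127 1163/381]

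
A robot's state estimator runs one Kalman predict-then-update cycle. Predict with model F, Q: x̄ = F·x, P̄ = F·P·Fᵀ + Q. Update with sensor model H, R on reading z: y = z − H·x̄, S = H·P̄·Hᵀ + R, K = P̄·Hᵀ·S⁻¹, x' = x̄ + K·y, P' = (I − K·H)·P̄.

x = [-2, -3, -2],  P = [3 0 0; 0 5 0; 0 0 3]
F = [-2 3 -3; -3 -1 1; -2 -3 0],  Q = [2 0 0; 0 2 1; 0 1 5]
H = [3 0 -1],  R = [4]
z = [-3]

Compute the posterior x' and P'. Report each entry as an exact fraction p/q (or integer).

x̄ = F·x = [1, 7, 13]
P̄ = F·P·Fᵀ + Q = [86 -6 -33; -6 37 34; -33 34 62]
y = z − H·x̄ = [7]
S = H·P̄·Hᵀ + R = [1038]
K = P̄·Hᵀ·S⁻¹ = [97/346; -26/519; -161/1038]
x' = x̄ + K·y = [1025/346, 3451/519, 12367/1038]
P' = (I − K·H)·P̄ = [1529/346 1484/173 4199/346; 1484/173 17851/519 13460/519; 4199/346 13460/519 38435/1038]

x' = [1025/346, 3451/519, 12367/1038]
P' = [1529/346 1484/173 4199/346; 1484/173 17851/519 13460/519; 4199/346 13460/519 38435/1038]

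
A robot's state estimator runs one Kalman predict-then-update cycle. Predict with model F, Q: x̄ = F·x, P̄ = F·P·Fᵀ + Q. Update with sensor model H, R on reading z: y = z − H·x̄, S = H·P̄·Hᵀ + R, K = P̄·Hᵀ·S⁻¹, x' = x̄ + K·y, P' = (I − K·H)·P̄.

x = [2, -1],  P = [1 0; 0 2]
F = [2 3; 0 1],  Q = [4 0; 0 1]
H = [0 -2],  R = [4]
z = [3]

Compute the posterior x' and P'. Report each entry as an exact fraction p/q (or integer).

x̄ = F·x = [1, -1]
P̄ = F·P·Fᵀ + Q = [26 6; 6 3]
y = z − H·x̄ = [1]
S = H·P̄·Hᵀ + R = [16]
K = P̄·Hᵀ·S⁻¹ = [-3/4; -3/8]
x' = x̄ + K·y = [1/4, -11/8]
P' = (I − K·H)·P̄ = [17 3/2; 3/2 3/4]

x' = [1/4, -11/8]
P' = [17 3/2; 3/2 3/4]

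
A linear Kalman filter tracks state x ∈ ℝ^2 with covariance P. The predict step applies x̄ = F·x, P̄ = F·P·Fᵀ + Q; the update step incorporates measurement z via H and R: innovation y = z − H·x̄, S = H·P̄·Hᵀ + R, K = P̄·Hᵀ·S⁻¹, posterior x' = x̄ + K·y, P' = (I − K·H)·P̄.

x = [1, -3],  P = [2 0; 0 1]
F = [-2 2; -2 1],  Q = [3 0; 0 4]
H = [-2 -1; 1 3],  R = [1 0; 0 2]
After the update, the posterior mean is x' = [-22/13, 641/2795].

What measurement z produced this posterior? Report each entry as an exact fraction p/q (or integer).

z = [3, -1]

x̄ = F·x = [-8, -5]
P̄ = F·P·Fᵀ + Q = [15 10; 10 13]
S = H·P̄·Hᵀ + R = [114 -139; -139 194]
K = P̄·Hᵀ·S⁻¹ = [-7/13 -2/13; 409/2795 999/2795]
x' − x̄ = [82/13, 14616/2795] = K·y
y = (KᵀK)⁻¹·Kᵀ·(x' − x̄) = [-18, 22]
z = y + H·x̄ = [-18, 22] + [21, -23] = [3, -1]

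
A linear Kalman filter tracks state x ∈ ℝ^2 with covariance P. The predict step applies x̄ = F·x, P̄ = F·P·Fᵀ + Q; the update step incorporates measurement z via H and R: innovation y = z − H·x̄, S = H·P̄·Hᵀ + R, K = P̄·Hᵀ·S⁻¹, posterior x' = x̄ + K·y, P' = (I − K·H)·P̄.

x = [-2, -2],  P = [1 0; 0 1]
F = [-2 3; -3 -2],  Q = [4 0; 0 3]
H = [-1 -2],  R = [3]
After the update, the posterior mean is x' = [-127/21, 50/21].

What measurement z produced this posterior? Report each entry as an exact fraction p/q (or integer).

z = [2]

x̄ = F·x = [-2, 10]
P̄ = F·P·Fᵀ + Q = [17 0; 0 16]
S = H·P̄·Hᵀ + R = [84]
K = P̄·Hᵀ·S⁻¹ = [-17/84; -8/21]
x' − x̄ = [-85/21, -160/21] = K·y
y = (KᵀK)⁻¹·Kᵀ·(x' − x̄) = [20]
z = y + H·x̄ = [20] + [-18] = [2]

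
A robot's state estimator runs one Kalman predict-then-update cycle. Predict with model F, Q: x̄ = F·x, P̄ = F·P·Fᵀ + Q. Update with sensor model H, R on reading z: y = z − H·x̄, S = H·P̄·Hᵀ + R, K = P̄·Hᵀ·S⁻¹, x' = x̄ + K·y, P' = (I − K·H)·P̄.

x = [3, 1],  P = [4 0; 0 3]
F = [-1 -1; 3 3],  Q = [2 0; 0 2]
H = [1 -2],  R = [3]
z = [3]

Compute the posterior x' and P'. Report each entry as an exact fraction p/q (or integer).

x' = [157/356, -409/356]
P' = [603/356 225/356; 225/356 339/356]

x̄ = F·x = [-4, 12]
P̄ = F·P·Fᵀ + Q = [9 -21; -21 65]
y = z − H·x̄ = [31]
S = H·P̄·Hᵀ + R = [356]
K = P̄·Hᵀ·S⁻¹ = [51/356; -151/356]
x' = x̄ + K·y = [157/356, -409/356]
P' = (I − K·H)·P̄ = [603/356 225/356; 225/356 339/356]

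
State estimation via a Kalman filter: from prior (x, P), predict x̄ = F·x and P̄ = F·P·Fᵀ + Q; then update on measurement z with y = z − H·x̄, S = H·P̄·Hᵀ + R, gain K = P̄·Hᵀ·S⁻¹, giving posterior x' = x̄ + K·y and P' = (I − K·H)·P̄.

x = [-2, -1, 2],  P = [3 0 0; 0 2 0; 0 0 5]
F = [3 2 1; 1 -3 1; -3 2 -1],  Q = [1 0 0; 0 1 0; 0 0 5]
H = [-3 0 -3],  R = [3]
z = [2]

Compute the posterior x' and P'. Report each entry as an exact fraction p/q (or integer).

x̄ = F·x = [-6, 3, 2]
P̄ = F·P·Fᵀ + Q = [41 2 -24; 2 27 -26; -24 -26 45]
y = z − H·x̄ = [-10]
S = H·P̄·Hᵀ + R = [345]
K = P̄·Hᵀ·S⁻¹ = [-17/115; 24/115; -21/115]
x' = x̄ + K·y = [-104/23, 21/23, 88/23]
P' = (I − K·H)·P̄ = [3848/115 1454/115 -3831/115; 1454/115 1377/115 -1478/115; -3831/115 -1478/115 3852/115]

x' = [-104/23, 21/23, 88/23]
P' = [3848/115 1454/115 -3831/115; 1454/115 1377/115 -1478/115; -3831/115 -1478/115 3852/115]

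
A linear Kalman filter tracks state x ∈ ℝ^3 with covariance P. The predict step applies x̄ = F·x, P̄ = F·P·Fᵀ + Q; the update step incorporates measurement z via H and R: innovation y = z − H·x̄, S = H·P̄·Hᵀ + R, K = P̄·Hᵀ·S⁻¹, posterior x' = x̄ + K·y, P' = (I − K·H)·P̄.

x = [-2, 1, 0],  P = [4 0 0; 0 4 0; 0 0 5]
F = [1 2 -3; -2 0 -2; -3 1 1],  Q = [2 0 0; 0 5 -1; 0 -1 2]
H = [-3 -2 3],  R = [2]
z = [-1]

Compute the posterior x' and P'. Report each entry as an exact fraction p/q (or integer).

x̄ = F·x = [0, 4, 7]
P̄ = F·P·Fᵀ + Q = [67 22 -19; 22 41 13; -19 13 47]
y = z − H·x̄ = [-14]
S = H·P̄·Hᵀ + R = [1642]
K = P̄·Hᵀ·S⁻¹ = [-151/821; -109/1642; 86/821]
x' = x̄ + K·y = [2114/821, 4047/821, 4543/821]
P' = (I − K·H)·P̄ = [9405/821 1603/821 10373/821; 1603/821 55441/1642 20047/821; 10373/821 20047/821 23795/821]

x' = [2114/821, 4047/821, 4543/821]
P' = [9405/821 1603/821 10373/821; 1603/821 55441/1642 20047/821; 10373/821 20047/821 23795/821]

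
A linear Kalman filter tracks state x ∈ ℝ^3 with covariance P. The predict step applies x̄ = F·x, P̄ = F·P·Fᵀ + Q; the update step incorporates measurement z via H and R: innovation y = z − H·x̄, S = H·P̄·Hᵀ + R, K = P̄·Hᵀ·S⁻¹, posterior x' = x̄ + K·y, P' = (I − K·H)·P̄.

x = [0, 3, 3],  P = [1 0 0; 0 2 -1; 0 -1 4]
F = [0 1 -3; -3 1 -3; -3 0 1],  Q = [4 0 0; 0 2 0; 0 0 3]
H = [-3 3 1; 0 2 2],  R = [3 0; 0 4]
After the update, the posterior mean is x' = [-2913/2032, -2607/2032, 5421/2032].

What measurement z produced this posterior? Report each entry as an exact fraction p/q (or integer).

z = [3, 3]

x̄ = F·x = [-6, -6, 3]
P̄ = F·P·Fᵀ + Q = [48 44 -13; 44 55 -4; -13 -4 16]
S = H·P̄·Hᵀ + R = [208 144; 144 256]
K = P̄·Hᵀ·S⁻¹ = [-479/1016 1031/2032; -227/1016 1065/2032; 59/254 -75/2032]
x' − x̄ = [9279/2032, 9585/2032, -675/2032] = K·y
y = (KᵀK)⁻¹·Kᵀ·(x' − x̄) = [0, 9]
z = y + H·x̄ = [0, 9] + [3, -6] = [3, 3]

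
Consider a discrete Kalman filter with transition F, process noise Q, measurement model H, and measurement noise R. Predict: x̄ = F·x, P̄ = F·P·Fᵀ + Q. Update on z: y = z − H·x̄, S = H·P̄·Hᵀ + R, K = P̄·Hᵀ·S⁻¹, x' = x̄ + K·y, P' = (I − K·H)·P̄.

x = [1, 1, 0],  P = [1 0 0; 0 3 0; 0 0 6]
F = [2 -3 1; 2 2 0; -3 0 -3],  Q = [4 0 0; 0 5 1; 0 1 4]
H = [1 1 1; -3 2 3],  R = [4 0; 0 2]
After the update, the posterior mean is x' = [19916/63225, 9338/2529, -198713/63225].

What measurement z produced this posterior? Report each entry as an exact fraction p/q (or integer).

z = [1, -3]

x̄ = F·x = [-1, 4, -3]
P̄ = F·P·Fᵀ + Q = [41 -14 -24; -14 21 -5; -24 -5 67]
S = H·P̄·Hᵀ + R = [47 109; 109 1598]
K = P̄·Hᵀ·S⁻¹ = [29101/63225 -10808/63225; -173/2529 121/2529; 32057/63225 8219/63225]
x' − x̄ = [83141/63225, -778/2529, -9038/63225] = K·y
y = (KᵀK)⁻¹·Kᵀ·(x' − x̄) = [1, -5]
z = y + H·x̄ = [1, -5] + [0, 2] = [1, -3]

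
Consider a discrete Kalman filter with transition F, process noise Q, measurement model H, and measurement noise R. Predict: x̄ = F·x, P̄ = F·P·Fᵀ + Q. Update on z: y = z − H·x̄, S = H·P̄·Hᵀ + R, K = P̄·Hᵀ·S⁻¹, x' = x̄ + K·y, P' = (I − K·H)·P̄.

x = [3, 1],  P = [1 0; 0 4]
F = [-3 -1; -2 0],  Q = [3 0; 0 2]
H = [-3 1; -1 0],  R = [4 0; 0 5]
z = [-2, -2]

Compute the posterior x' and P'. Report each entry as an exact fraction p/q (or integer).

x' = [-32/119, -18/7]
P' = [310/357 10/7; 10/7 30/7]

x̄ = F·x = [-10, -6]
P̄ = F·P·Fᵀ + Q = [16 6; 6 6]
y = z − H·x̄ = [-26, -12]
S = H·P̄·Hᵀ + R = [118 42; 42 21]
K = P̄·Hᵀ·S⁻¹ = [-5/17 -62/357; 0 -2/7]
x' = x̄ + K·y = [-32/119, -18/7]
P' = (I − K·H)·P̄ = [310/357 10/7; 10/7 30/7]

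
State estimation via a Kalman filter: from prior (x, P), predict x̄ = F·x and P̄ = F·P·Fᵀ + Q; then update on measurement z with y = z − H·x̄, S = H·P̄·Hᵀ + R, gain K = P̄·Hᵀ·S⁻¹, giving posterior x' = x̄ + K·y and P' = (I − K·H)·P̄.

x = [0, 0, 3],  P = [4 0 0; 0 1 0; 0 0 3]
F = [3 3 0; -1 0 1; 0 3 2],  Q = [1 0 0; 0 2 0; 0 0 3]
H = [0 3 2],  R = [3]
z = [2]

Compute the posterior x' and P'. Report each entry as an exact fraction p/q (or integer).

x̄ = F·x = [0, 3, 6]
P̄ = F·P·Fᵀ + Q = [46 -12 9; -12 9 6; 9 6 24]
y = z − H·x̄ = [-19]
S = H·P̄·Hᵀ + R = [252]
K = P̄·Hᵀ·S⁻¹ = [-1/14; 13/84; 11/42]
x' = x̄ + K·y = [19/14, 5/84, 43/42]
P' = (I − K·H)·P̄ = [313/7 -129/14 96/7; -129/14 83/28 -59/14; 96/7 -59/14 47/7]

x' = [19/14, 5/84, 43/42]
P' = [313/7 -129/14 96/7; -129/14 83/28 -59/14; 96/7 -59/14 47/7]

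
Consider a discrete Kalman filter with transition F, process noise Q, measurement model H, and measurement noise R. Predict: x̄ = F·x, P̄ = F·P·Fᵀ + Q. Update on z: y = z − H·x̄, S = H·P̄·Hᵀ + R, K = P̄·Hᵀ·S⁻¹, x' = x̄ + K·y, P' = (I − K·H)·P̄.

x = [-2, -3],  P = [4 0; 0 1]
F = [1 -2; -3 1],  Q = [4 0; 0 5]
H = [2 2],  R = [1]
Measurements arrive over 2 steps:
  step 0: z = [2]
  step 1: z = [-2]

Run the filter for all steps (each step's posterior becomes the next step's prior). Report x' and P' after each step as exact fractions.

step 0: x' = [156/35, -17/5], P' = [1244/105 -178/15; -178/15 182/15]
step 1: x' = [13970/2983, -17111/2983], P' = [596560/8949 -599818/8949; -599818/8949 605287/8949]

step 0: x̄ = F·x = [4, 3]
step 0: P̄ = F·P·Fᵀ + Q = [12 -14; -14 42]
step 0: y = z − H·x̄ = [-12]
step 0: S = H·P̄·Hᵀ + R = [105]
step 0: K = P̄·Hᵀ·S⁻¹ = [-4/105; 8/15]
step 0: x' = x̄ + K·y = [156/35, -17/5]
step 0: P' = (I − K·H)·P̄ = [1244/105 -178/15; -178/15 182/15]
step 1: x̄ = F·x = [394/35, -587/35]
step 1: P̄ = F·P·Fᵀ + Q = [11744/105 -15002/105; -15002/105 20471/105]
step 1: y = z − H·x̄ = [316/35]
step 1: S = H·P̄·Hᵀ + R = [2983/35]
step 1: K = P̄·Hᵀ·S⁻¹ = [-2172/2983; 3646/2983]
step 1: x' = x̄ + K·y = [13970/2983, -17111/2983]
step 1: P' = (I − K·H)·P̄ = [596560/8949 -599818/8949; -599818/8949 605287/8949]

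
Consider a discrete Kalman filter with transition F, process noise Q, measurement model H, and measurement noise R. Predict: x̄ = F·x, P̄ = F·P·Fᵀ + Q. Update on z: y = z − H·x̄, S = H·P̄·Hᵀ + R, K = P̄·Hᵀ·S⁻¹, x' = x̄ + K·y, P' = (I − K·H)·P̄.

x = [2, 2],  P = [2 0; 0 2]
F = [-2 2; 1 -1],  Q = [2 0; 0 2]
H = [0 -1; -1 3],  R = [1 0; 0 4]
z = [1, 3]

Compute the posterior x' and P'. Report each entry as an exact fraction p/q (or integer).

x̄ = F·x = [0, 0]
P̄ = F·P·Fᵀ + Q = [18 -8; -8 6]
y = z − H·x̄ = [1, 3]
S = H·P̄·Hᵀ + R = [7 -26; -26 124]
K = P̄·Hᵀ·S⁻¹ = [-25/48 -43/96; -17/48 13/96]
x' = x̄ + K·y = [-179/96, 5/96]
P' = (I − K·H)·P̄ = [161/48 25/48; 25/48 17/48]

x' = [-179/96, 5/96]
P' = [161/48 25/48; 25/48 17/48]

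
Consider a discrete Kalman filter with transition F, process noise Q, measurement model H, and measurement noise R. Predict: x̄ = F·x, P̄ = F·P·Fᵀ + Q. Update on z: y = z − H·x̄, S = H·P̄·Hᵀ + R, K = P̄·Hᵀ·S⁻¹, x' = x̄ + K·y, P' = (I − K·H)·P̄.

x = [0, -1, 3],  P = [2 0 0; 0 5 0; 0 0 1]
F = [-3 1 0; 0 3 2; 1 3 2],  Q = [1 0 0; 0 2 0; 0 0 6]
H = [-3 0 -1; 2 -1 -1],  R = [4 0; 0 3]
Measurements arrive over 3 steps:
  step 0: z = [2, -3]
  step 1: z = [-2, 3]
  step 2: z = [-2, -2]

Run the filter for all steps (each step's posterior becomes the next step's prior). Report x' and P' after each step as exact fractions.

step 0: x' = [-57349/68923, 391/439, 35553/68923], P' = [30039/68923 339/439 -20865/68923; 339/439 1637/439 -545/439; -20865/68923 -545/439 127187/68923]
step 1: x' = [17811428/14797097, 9766773/29594194, -2215982/2113871], P' = [5809936/14797097 30350444/44391291 -1667468/6341613; 30350444/44391291 623903753/177565164 -7365004/6341613; -1667468/6341613 -7365004/6341613 3829908/2113871]
step 2: x' = [-36204436179/212903005532, 10057572107/30414715076, 365693948041/212903005532], P' = [500254756669/1277418033192 124494884003/182488290456 -111429254581/425806011064; 124494884003/182488290456 640409173483/182488290456 -70561391307/60829430152; -111429254581/425806011064 -70561391307/60829430152 770798276263/425806011064]

step 0: x̄ = F·x = [-1, 3, 3]
step 0: P̄ = F·P·Fᵀ + Q = [24 15 9; 15 51 49; 9 49 57]
step 0: y = z − H·x̄ = [2, 5]
step 0: S = H·P̄·Hᵀ + R = [331 16; 16 209]
step 0: K = P̄·Hᵀ·S⁻¹ = [-17313/68923 9240/68923; -118/439 -138/439; -16148/68923 -27784/68923]
step 0: x' = x̄ + K·y = [-57349/68923, 391/439, 35553/68923]
step 0: P' = (I − K·H)·P̄ = [30039/68923 339/439 -20865/68923; 339/439 1637/439 -545/439; -20865/68923 -545/439 127187/68923]
step 1: x̄ = F·x = [233434/68923, 255267/68923, 197918/68923]
step 1: P̄ = F·P·Fᵀ + Q = [276945/68923 246080/68923 209186/68923; 246080/68923 1932895/68923 1912988/68923; 209186/68923 1912988/68923 2474504/68923]
step 1: y = z − H·x̄ = [760374/68923, 193086/68923]
step 1: S = H·P̄·Hᵀ + R = [6497817/68923 3673248/68923; 3673248/68923 7726860/68923]
step 1: K = P̄·Hᵀ·S⁻¹ = [-10154287/44391291 5393816/44391291; -9874076/44391291 -19431121/59188388; -540610/2113871 -2486552/6341613]
step 1: x' = x̄ + K·y = [17811428/14797097, 9766773/29594194, -2215982/2113871]
step 1: P' = (I − K·H)·P̄ = [5809936/14797097 30350444/44391291 -1667468/6341613; 30350444/44391291 623903753/177565164 -7365004/6341613; -1667468/6341613 -7365004/6341613 3829908/2113871]
step 2: x̄ = F·x = [-13871685/4227742, -32747177/29594194, 2875679/29594194]
step 2: P̄ = F·P·Fᵀ + Q = [100075907/25366452 92398525/25366452 26620655/8455484; 92398525/25366452 1594157283/59188388 4698168641/177565164; 26620655/8455484 4698168641/177565164 6104105977/177565164]
step 2: y = z − H·x̄ = [-173809047/14797097, 52571852/14797097]
step 2: S = H·P̄·Hᵀ + R = [4118337826/44391291 758207442/14797097; 758207442/14797097 1566203523/14797097]
step 2: K = P̄·Hᵀ·S⁻¹ = [-48603187761/212903005532 12870363585/106451502766; -6741686587/30414715076 -4992645321/15207357538; -54563814065/212903005532 -41643920523/106451502766]
step 2: x' = x̄ + K·y = [-36204436179/212903005532, 10057572107/30414715076, 365693948041/212903005532]
step 2: P' = (I − K·H)·P̄ = [500254756669/1277418033192 124494884003/182488290456 -111429254581/425806011064; 124494884003/182488290456 640409173483/182488290456 -70561391307/60829430152; -111429254581/425806011064 -70561391307/60829430152 770798276263/425806011064]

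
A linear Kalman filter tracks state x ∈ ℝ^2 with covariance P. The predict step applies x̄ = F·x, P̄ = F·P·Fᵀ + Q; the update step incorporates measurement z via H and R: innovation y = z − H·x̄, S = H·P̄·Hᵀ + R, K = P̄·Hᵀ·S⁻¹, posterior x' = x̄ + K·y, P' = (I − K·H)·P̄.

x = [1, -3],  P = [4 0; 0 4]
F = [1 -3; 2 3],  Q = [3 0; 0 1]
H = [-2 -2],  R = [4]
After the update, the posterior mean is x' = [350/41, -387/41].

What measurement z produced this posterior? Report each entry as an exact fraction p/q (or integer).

z = [2]

x̄ = F·x = [10, -7]
P̄ = F·P·Fᵀ + Q = [43 -28; -28 53]
S = H·P̄·Hᵀ + R = [164]
K = P̄·Hᵀ·S⁻¹ = [-15/82; -25/82]
x' − x̄ = [-60/41, -100/41] = K·y
y = (KᵀK)⁻¹·Kᵀ·(x' − x̄) = [8]
z = y + H·x̄ = [8] + [-6] = [2]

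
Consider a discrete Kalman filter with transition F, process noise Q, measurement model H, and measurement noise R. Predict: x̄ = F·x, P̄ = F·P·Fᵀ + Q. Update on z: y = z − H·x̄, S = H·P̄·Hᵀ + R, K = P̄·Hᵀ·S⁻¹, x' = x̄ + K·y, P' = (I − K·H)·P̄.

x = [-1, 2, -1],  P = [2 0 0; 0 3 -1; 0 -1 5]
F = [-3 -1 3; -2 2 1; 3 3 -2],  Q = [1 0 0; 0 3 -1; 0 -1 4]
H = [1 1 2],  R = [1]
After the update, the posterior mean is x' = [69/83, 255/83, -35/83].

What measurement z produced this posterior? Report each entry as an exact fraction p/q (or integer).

x̄ = F·x = [-2, 5, 5]
P̄ = F·P·Fᵀ + Q = [73 16 -68; 16 24 -4; -68 -4 81]
S = H·P̄·Hᵀ + R = [166]
K = P̄·Hᵀ·S⁻¹ = [-47/166; 16/83; 45/83]
x' − x̄ = [235/83, -160/83, -450/83] = K·y
y = (KᵀK)⁻¹·Kᵀ·(x' − x̄) = [-10]
z = y + H·x̄ = [-10] + [13] = [3]

z = [3]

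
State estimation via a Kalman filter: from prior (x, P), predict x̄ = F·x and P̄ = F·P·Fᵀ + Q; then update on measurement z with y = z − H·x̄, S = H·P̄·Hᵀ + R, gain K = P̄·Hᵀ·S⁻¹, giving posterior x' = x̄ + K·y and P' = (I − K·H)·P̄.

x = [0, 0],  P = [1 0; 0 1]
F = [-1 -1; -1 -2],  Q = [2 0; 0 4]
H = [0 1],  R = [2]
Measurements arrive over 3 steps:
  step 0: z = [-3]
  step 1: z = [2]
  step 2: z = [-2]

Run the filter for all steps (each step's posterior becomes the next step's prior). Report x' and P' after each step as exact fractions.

step 0: x̄ = F·x = [0, 0]
step 0: P̄ = F·P·Fᵀ + Q = [4 3; 3 9]
step 0: y = z − H·x̄ = [-3]
step 0: S = H·P̄·Hᵀ + R = [11]
step 0: K = P̄·Hᵀ·S⁻¹ = [3/11; 9/11]
step 0: x' = x̄ + K·y = [-9/11, -27/11]
step 0: P' = (I − K·H)·P̄ = [35/11 6/11; 6/11 18/11]
step 1: x̄ = F·x = [36/11, 63/11]
step 1: P̄ = F·P·Fᵀ + Q = [87/11 89/11; 89/11 175/11]
step 1: y = z − H·x̄ = [-41/11]
step 1: S = H·P̄·Hᵀ + R = [197/11]
step 1: K = P̄·Hᵀ·S⁻¹ = [89/197; 175/197]
step 1: x' = x̄ + K·y = [313/197, 476/197]
step 1: P' = (I − K·H)·P̄ = [838/197 178/197; 178/197 350/197]
step 2: x̄ = F·x = [-789/197, -1265/197]
step 2: P̄ = F·P·Fᵀ + Q = [1938/197 2072/197; 2072/197 3738/197]
step 2: y = z − H·x̄ = [871/197]
step 2: S = H·P̄·Hᵀ + R = [4132/197]
step 2: K = P̄·Hᵀ·S⁻¹ = [518/1033; 1869/2066]
step 2: x' = x̄ + K·y = [-1847/1033, -5003/2066]
step 2: P' = (I − K·H)·P̄ = [4714/1033 1036/1033; 1036/1033 1869/1033]

step 0: x' = [-9/11, -27/11], P' = [35/11 6/11; 6/11 18/11]
step 1: x' = [313/197, 476/197], P' = [838/197 178/197; 178/197 350/197]
step 2: x' = [-1847/1033, -5003/2066], P' = [4714/1033 1036/1033; 1036/1033 1869/1033]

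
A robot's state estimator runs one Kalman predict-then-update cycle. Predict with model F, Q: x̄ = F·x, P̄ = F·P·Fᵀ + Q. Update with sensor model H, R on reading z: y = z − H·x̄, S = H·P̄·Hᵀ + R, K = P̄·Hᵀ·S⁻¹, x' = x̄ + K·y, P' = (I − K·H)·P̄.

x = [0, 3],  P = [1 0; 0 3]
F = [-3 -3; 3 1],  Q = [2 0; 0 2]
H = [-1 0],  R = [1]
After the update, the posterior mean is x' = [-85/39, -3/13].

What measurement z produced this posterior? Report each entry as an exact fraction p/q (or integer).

x̄ = F·x = [-9, 3]
P̄ = F·P·Fᵀ + Q = [38 -18; -18 14]
S = H·P̄·Hᵀ + R = [39]
K = P̄·Hᵀ·S⁻¹ = [-38/39; 6/13]
x' − x̄ = [266/39, -42/13] = K·y
y = (KᵀK)⁻¹·Kᵀ·(x' − x̄) = [-7]
z = y + H·x̄ = [-7] + [9] = [2]

z = [2]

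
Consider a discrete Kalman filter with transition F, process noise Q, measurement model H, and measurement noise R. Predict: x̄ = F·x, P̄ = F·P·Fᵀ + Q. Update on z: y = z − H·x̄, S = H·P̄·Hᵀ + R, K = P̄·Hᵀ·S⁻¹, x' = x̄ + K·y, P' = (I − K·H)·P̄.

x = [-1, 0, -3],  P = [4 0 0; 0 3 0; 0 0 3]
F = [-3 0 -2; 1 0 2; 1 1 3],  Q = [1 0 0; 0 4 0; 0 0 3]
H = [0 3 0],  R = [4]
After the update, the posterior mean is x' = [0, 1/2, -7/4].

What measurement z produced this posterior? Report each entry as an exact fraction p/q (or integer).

x̄ = F·x = [9, -7, -10]
P̄ = F·P·Fᵀ + Q = [49 -24 -30; -24 20 22; -30 22 37]
S = H·P̄·Hᵀ + R = [184]
K = P̄·Hᵀ·S⁻¹ = [-9/23; 15/46; 33/92]
x' − x̄ = [-9, 15/2, 33/4] = K·y
y = (KᵀK)⁻¹·Kᵀ·(x' − x̄) = [23]
z = y + H·x̄ = [23] + [-21] = [2]

z = [2]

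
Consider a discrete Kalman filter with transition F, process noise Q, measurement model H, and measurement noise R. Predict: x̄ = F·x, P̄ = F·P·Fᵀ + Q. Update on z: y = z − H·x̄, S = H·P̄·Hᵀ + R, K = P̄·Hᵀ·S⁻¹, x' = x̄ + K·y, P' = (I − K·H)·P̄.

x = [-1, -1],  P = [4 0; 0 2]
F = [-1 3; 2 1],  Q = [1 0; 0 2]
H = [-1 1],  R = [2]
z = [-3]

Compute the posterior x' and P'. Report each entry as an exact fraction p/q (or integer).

x' = [-48/49, -191/49]
P' = [502/49 452/49; 452/49 496/49]

x̄ = F·x = [-2, -3]
P̄ = F·P·Fᵀ + Q = [23 -2; -2 20]
y = z − H·x̄ = [-2]
S = H·P̄·Hᵀ + R = [49]
K = P̄·Hᵀ·S⁻¹ = [-25/49; 22/49]
x' = x̄ + K·y = [-48/49, -191/49]
P' = (I − K·H)·P̄ = [502/49 452/49; 452/49 496/49]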